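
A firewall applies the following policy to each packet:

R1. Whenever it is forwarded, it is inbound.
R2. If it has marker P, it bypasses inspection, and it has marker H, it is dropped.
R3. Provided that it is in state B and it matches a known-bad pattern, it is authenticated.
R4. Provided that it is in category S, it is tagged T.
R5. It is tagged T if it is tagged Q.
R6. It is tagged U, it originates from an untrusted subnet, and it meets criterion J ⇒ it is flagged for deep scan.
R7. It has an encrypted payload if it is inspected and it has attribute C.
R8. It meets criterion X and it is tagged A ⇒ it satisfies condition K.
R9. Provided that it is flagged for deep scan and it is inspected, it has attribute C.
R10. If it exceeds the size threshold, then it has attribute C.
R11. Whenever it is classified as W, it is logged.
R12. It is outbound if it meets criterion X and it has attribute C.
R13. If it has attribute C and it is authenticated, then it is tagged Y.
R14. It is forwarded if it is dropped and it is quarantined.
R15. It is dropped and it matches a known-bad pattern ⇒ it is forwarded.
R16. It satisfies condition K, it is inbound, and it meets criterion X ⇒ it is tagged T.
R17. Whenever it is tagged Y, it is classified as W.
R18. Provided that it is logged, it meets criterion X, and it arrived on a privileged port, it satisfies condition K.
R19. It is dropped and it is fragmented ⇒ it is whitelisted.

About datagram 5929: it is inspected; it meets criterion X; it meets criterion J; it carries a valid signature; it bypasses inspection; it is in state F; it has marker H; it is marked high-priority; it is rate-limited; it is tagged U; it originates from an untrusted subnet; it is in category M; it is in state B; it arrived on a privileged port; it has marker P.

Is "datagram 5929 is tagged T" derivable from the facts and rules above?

No

Forward chaining from the given facts derives: is dropped, is flagged for deep scan, has attribute C, is outbound, has an encrypted payload.
Rules concluding "it is tagged T": R4 needs "it is in category S"; R5 needs "it is tagged Q"; R16 needs "it satisfies condition K" — none of these are established.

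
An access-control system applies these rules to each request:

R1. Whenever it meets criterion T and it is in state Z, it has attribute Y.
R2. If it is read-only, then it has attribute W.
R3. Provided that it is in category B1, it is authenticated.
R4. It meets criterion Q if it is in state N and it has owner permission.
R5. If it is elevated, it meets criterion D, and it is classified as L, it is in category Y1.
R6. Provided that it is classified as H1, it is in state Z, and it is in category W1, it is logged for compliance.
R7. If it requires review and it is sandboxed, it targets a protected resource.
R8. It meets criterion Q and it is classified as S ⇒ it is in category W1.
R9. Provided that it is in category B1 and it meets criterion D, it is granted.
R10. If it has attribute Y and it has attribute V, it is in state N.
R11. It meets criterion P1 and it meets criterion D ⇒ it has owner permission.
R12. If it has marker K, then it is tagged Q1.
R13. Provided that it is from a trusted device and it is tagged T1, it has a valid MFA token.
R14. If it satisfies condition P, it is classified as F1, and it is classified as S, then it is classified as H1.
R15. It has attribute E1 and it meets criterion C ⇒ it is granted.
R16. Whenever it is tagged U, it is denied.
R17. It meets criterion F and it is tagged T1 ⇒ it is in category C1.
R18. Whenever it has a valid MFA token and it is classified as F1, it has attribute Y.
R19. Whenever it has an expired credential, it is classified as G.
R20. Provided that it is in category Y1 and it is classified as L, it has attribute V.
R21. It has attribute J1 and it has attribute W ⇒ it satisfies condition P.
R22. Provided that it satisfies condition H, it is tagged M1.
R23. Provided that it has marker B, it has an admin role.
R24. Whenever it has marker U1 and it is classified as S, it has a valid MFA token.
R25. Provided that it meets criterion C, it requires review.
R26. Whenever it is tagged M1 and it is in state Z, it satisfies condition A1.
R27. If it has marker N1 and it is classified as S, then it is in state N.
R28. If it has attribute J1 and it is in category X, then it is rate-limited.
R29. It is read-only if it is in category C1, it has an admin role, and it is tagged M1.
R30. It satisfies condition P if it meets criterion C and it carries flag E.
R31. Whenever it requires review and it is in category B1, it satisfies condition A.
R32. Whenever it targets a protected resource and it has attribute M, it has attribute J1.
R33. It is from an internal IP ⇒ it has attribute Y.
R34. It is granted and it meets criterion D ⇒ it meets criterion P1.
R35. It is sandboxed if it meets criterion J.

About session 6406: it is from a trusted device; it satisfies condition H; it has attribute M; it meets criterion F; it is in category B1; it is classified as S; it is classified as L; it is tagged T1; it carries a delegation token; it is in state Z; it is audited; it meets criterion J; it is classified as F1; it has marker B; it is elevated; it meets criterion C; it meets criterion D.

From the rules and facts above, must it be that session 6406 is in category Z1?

Forward chaining from the given facts derives: is authenticated, is in category Y1, is granted, has a valid MFA token, is in category C1, has attribute Y, has attribute V, is tagged M1, has an admin role, requires review, satisfies condition A1, is read-only, satisfies condition A, meets criterion P1, is sandboxed, has attribute W, targets a protected resource, is in state N, has owner permission, has attribute J1, meets criterion Q, is in category W1, satisfies condition P, is classified as H1, is logged for compliance.
No rule has "it is in category Z1" as its conclusion, and it is not among the given facts.

No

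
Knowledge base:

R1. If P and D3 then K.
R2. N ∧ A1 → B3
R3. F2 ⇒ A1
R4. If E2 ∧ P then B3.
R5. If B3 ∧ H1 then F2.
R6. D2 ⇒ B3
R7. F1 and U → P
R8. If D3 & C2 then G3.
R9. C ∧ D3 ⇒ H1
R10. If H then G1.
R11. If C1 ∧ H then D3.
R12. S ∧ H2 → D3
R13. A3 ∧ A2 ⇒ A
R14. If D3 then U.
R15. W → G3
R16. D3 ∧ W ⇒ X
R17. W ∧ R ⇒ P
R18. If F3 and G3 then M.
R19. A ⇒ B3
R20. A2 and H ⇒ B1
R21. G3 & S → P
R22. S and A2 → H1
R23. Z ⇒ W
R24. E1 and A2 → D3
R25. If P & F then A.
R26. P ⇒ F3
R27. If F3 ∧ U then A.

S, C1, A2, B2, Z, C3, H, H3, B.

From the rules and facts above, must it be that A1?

D3  (by R11: C1, H)
U  (by R14: D3)
H1  (by R22: S, A2)
W  (by R23: Z)
G3  (by R15: W)
P  (by R21: G3, S)
F3  (by R26: P)
A  (by R27: F3, U)
B3  (by R19: A)
F2  (by R5: B3, H1)
A1  (by R3: F2)

Yes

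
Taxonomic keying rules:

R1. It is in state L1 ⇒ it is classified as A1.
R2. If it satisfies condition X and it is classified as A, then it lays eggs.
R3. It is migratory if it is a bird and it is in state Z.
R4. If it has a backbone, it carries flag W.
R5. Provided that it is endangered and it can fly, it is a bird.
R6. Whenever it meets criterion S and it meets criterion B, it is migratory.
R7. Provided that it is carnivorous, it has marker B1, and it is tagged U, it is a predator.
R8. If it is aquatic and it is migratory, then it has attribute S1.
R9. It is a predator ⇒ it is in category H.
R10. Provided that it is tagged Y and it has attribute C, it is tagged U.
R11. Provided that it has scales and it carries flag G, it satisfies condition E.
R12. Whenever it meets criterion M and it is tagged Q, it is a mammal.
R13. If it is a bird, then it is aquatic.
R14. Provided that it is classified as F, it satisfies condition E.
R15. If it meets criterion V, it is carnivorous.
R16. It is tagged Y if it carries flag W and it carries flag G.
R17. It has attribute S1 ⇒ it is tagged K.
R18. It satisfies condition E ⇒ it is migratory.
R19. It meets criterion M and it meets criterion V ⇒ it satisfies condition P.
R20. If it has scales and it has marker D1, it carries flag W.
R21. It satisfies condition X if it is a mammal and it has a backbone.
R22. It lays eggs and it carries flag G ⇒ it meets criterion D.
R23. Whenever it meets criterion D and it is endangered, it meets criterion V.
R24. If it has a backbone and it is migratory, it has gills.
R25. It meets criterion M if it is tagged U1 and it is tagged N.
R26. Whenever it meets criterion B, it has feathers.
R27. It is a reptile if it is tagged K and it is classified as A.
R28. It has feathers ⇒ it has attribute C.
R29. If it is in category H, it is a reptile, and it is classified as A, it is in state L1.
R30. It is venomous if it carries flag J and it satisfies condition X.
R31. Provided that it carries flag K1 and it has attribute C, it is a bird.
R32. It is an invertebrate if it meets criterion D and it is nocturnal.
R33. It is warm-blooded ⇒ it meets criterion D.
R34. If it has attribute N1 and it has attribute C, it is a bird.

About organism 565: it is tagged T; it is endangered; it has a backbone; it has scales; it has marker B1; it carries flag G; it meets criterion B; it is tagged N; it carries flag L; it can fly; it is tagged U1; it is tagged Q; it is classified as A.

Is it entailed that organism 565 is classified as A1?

Yes

By R4 (it has a backbone): it carries flag W.
By R5 (it is endangered, it can fly): it is a bird.
By R11 (it has scales, it carries flag G): it satisfies condition E.
By R13 (it is a bird): it is aquatic.
By R16 (it carries flag W, it carries flag G): it is tagged Y.
By R18 (it satisfies condition E): it is migratory.
By R25 (it is tagged U1, it is tagged N): it meets criterion M.
By R26 (it meets criterion B): it has feathers.
By R28 (it has feathers): it has attribute C.
By R8 (it is aquatic, it is migratory): it has attribute S1.
By R10 (it is tagged Y, it has attribute C): it is tagged U.
By R12 (it meets criterion M, it is tagged Q): it is a mammal.
By R17 (it has attribute S1): it is tagged K.
By R21 (it is a mammal, it has a backbone): it satisfies condition X.
By R27 (it is tagged K, it is classified as A): it is a reptile.
By R2 (it satisfies condition X, it is classified as A): it lays eggs.
By R22 (it lays eggs, it carries flag G): it meets criterion D.
By R23 (it meets criterion D, it is endangered): it meets criterion V.
By R15 (it meets criterion V): it is carnivorous.
By R7 (it is carnivorous, it has marker B1, it is tagged U): it is a predator.
By R9 (it is a predator): it is in category H.
By R29 (it is in category H, it is a reptile, it is classified as A): it is in state L1.
By R1 (it is in state L1): it is classified as A1.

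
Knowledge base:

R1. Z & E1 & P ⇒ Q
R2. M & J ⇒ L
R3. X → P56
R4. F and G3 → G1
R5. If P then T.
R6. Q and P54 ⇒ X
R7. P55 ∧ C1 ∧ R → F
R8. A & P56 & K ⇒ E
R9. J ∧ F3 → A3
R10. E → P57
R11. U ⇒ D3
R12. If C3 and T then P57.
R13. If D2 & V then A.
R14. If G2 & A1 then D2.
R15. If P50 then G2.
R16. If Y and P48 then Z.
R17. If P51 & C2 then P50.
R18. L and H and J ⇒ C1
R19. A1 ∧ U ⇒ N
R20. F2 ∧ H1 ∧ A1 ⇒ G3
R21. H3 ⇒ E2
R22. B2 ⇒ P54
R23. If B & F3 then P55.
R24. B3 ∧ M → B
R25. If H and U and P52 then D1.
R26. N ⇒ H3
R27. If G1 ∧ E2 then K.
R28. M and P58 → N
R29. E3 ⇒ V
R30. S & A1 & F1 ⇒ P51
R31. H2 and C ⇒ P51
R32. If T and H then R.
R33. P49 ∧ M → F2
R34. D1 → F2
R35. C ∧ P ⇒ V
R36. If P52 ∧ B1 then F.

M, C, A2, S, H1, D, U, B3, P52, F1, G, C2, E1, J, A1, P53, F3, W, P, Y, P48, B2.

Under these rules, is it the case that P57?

No

Forward chaining from the given facts derives: L, T, A3, D3, Z, N, P54, B, H3, P51, V, Q, X, P50, E2, P55, P56, G2, D2, A.
Rules concluding P57: R10 needs E; R12 needs C3 — none of these are established.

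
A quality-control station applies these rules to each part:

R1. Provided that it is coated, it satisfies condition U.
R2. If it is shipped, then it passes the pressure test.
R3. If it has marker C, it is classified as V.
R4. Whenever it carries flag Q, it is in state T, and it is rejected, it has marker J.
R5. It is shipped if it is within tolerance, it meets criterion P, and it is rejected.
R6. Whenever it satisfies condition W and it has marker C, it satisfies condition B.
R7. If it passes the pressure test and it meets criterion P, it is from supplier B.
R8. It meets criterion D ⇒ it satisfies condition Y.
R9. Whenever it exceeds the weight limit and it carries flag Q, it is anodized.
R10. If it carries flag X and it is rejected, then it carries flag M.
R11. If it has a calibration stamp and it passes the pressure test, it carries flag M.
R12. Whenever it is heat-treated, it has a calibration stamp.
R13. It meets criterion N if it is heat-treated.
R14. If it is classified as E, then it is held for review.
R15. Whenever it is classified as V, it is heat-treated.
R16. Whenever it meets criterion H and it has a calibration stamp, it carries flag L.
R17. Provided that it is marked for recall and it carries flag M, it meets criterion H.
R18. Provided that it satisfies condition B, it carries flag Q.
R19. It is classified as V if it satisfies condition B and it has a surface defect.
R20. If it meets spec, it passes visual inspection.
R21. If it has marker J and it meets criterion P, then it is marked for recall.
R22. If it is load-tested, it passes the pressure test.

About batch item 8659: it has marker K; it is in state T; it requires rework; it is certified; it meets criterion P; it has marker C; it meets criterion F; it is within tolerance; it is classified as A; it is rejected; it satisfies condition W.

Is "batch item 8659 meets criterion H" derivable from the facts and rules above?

Yes

By R3 (it has marker C): it is classified as V.
By R5 (it is within tolerance, it meets criterion P, it is rejected): it is shipped.
By R6 (it satisfies condition W, it has marker C): it satisfies condition B.
By R15 (it is classified as V): it is heat-treated.
By R18 (it satisfies condition B): it carries flag Q.
By R2 (it is shipped): it passes the pressure test.
By R4 (it carries flag Q, it is in state T, it is rejected): it has marker J.
By R12 (it is heat-treated): it has a calibration stamp.
By R21 (it has marker J, it meets criterion P): it is marked for recall.
By R11 (it has a calibration stamp, it passes the pressure test): it carries flag M.
By R17 (it is marked for recall, it carries flag M): it meets criterion H.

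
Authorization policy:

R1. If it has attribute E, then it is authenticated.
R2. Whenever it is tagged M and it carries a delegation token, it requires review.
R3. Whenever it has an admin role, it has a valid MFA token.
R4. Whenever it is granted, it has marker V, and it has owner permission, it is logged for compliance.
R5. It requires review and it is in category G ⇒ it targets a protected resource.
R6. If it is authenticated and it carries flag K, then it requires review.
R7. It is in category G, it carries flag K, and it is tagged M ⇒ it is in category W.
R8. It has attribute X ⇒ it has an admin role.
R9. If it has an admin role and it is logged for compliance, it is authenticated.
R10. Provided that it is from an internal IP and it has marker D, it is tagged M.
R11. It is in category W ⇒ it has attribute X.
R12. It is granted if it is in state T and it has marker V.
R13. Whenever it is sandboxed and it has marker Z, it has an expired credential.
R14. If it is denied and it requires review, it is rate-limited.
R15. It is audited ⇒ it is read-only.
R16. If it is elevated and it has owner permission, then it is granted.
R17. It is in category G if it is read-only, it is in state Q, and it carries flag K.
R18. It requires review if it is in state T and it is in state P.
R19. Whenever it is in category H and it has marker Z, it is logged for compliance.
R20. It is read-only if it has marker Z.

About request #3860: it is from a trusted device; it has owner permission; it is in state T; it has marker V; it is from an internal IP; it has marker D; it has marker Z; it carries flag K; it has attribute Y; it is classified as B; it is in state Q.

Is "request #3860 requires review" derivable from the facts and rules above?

By R10 (it is from an internal IP, it has marker D): it is tagged M.
By R12 (it is in state T, it has marker V): it is granted.
By R20 (it has marker Z): it is read-only.
By R4 (it is granted, it has marker V, it has owner permission): it is logged for compliance.
By R17 (it is read-only, it is in state Q, it carries flag K): it is in category G.
By R7 (it is in category G, it carries flag K, it is tagged M): it is in category W.
By R11 (it is in category W): it has attribute X.
By R8 (it has attribute X): it has an admin role.
By R9 (it has an admin role, it is logged for compliance): it is authenticated.
By R6 (it is authenticated, it carries flag K): it requires review.

Yes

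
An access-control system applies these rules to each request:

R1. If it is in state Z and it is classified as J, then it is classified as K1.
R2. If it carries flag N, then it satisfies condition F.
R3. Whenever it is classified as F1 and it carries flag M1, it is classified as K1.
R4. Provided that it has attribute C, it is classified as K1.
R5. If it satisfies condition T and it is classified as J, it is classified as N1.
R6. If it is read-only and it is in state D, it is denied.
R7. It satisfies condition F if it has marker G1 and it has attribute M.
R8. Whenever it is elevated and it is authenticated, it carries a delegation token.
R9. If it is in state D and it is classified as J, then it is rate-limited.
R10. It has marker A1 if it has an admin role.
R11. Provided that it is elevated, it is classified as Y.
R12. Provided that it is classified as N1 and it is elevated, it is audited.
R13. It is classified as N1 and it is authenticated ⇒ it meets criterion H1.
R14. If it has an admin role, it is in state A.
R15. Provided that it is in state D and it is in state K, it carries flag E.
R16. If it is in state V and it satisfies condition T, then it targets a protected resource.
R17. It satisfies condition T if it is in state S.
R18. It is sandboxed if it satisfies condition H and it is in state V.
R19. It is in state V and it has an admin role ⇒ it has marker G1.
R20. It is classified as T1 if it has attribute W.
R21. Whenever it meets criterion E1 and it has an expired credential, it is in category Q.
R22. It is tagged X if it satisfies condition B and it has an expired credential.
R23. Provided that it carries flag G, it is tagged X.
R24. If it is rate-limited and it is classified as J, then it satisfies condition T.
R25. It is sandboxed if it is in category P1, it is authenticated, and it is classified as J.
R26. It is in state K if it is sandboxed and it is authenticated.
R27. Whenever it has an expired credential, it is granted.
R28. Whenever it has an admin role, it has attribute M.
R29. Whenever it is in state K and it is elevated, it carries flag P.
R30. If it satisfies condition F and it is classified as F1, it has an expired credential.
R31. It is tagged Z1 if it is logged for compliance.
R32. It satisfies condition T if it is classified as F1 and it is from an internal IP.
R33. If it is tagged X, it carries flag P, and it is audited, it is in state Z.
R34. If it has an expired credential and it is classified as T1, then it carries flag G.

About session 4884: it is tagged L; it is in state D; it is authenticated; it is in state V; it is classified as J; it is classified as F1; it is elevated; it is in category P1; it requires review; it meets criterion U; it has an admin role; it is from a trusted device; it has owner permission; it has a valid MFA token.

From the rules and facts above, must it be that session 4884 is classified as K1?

Forward chaining from the given facts derives: carries a delegation token, is rate-limited, has marker A1, is classified as Y, is in state A, has marker G1, satisfies condition T, is sandboxed, is in state K, has attribute M, carries flag P, is classified as N1, satisfies condition F, is audited, meets criterion H1, carries flag E, targets a protected resource, has an expired credential, is granted.
Rules concluding "it is classified as K1": R1 needs "it is in state Z"; R3 needs "it carries flag M1"; R4 needs "it has attribute C" — none of these are established.

No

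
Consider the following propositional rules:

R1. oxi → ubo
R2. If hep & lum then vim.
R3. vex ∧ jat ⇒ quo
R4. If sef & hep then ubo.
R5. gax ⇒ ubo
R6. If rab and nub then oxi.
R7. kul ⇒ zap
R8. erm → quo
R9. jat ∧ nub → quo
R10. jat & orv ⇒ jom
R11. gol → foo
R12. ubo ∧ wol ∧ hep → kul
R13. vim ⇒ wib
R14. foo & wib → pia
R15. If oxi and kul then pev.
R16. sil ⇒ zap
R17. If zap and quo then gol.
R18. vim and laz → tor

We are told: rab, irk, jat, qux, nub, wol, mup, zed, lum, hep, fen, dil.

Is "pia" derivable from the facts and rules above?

vim  (by R2: hep, lum)
oxi  (by R6: rab, nub)
quo  (by R9: jat, nub)
wib  (by R13: vim)
ubo  (by R1: oxi)
kul  (by R12: ubo, wol, hep)
zap  (by R7: kul)
gol  (by R17: zap, quo)
foo  (by R11: gol)
pia  (by R14: foo, wib)

Yes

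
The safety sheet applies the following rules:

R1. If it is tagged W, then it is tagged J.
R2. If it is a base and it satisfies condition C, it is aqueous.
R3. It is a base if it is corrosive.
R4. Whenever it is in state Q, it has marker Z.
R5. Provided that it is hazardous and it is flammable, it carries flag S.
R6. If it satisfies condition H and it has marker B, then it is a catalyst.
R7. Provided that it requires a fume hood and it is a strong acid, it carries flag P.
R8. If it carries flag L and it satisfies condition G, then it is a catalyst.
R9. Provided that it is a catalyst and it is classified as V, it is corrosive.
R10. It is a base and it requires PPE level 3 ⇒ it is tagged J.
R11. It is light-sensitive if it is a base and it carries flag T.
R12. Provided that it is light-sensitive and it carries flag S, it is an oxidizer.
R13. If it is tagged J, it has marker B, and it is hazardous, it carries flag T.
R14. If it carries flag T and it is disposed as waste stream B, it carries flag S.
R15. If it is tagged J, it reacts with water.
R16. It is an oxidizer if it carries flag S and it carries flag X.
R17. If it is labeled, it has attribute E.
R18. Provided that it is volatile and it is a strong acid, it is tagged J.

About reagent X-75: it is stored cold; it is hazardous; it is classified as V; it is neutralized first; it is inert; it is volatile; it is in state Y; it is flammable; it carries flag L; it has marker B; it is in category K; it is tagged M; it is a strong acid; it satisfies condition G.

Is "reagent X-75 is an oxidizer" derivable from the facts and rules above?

Yes

By R5 (it is hazardous, it is flammable): it carries flag S.
By R8 (it carries flag L, it satisfies condition G): it is a catalyst.
By R9 (it is a catalyst, it is classified as V): it is corrosive.
By R18 (it is volatile, it is a strong acid): it is tagged J.
By R3 (it is corrosive): it is a base.
By R13 (it is tagged J, it has marker B, it is hazardous): it carries flag T.
By R11 (it is a base, it carries flag T): it is light-sensitive.
By R12 (it is light-sensitive, it carries flag S): it is an oxidizer.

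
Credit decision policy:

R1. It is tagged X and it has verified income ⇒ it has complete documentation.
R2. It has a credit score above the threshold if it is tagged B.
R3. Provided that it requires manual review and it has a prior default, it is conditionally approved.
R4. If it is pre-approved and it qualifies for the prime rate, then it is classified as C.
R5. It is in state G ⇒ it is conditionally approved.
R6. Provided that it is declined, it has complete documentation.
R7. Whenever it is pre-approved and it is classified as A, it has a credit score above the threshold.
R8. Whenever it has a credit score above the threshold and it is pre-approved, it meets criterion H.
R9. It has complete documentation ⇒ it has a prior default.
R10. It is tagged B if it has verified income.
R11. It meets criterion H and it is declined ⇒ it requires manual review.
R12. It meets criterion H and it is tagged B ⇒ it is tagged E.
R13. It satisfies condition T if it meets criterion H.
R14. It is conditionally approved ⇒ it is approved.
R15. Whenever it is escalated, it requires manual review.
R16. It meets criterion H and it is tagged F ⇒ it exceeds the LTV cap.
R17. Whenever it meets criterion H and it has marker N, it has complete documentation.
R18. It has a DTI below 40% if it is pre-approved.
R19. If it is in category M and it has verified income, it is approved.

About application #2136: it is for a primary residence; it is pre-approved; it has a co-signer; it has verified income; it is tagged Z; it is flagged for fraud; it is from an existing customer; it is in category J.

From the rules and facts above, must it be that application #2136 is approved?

Forward chaining from the given facts derives: is tagged B, has a DTI below 40%, has a credit score above the threshold, meets criterion H, is tagged E, satisfies condition T.
Rules concluding "it is approved": R14 needs "it is conditionally approved"; R19 needs "it is in category M" — none of these are established.

No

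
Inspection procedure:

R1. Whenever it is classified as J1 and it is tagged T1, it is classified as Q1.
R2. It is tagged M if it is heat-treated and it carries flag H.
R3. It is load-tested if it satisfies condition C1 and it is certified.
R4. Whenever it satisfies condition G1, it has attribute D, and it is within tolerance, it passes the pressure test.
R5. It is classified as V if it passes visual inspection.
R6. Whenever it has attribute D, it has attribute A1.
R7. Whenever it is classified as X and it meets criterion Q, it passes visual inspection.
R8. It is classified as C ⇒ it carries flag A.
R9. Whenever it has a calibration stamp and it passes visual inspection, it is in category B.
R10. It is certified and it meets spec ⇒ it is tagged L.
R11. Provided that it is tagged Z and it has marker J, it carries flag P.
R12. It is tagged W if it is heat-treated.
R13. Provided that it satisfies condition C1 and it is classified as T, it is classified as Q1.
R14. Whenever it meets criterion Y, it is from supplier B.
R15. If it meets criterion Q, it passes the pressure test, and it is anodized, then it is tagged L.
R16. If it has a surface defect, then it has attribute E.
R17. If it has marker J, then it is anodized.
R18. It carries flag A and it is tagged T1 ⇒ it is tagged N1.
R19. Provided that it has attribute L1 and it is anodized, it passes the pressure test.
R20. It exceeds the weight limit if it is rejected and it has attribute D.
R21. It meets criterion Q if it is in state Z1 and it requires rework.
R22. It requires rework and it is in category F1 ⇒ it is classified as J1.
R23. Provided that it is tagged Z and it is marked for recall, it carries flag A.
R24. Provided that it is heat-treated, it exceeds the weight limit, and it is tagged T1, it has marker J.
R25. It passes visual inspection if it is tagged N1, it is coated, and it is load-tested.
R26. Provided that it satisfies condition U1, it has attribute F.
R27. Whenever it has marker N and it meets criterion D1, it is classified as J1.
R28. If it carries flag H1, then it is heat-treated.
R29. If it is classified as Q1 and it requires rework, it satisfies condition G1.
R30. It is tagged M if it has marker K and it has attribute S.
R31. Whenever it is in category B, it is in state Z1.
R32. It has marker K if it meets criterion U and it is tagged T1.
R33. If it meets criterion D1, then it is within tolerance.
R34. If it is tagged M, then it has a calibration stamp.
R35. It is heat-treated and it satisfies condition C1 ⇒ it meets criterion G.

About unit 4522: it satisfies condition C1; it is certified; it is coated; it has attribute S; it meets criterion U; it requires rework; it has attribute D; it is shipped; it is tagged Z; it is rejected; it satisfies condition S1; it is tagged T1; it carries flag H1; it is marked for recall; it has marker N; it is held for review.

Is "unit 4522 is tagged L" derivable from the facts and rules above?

No

Forward chaining from the given facts derives: is load-tested, has attribute A1, exceeds the weight limit, carries flag A, is heat-treated, has marker K, meets criterion G, is tagged W, is tagged N1, has marker J, passes visual inspection, is tagged M, has a calibration stamp, is classified as V, is in category B, carries flag P, is anodized, is in state Z1, meets criterion Q.
Rules concluding "it is tagged L": R10 needs "it meets spec"; R15 needs "it passes the pressure test" — none of these are established.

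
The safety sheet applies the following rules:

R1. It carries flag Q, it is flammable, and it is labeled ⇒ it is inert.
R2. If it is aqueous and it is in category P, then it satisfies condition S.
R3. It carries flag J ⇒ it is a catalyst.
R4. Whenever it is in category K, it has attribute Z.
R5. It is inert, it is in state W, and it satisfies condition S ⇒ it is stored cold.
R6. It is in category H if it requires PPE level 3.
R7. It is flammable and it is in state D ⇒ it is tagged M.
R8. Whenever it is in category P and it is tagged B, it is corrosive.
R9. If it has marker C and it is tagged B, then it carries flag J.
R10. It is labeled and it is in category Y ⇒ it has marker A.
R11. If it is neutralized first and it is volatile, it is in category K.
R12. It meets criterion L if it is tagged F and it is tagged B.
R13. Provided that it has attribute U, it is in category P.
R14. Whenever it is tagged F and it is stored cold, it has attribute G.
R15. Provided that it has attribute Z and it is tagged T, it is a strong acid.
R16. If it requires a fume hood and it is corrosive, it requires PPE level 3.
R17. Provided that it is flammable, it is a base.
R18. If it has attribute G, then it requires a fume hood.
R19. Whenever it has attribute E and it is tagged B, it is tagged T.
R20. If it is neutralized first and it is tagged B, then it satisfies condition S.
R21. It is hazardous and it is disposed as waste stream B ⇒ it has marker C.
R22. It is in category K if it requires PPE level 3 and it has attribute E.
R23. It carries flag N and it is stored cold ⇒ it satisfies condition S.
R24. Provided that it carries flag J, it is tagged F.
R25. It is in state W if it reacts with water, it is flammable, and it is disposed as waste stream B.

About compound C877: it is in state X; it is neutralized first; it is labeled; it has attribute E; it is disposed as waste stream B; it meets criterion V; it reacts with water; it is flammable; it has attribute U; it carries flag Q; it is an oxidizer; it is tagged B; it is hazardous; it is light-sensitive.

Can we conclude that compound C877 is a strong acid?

By R1 (it carries flag Q, it is flammable, it is labeled): it is inert.
By R13 (it has attribute U): it is in category P.
By R19 (it has attribute E, it is tagged B): it is tagged T.
By R20 (it is neutralized first, it is tagged B): it satisfies condition S.
By R21 (it is hazardous, it is disposed as waste stream B): it has marker C.
By R25 (it reacts with water, it is flammable, it is disposed as waste stream B): it is in state W.
By R5 (it is inert, it is in state W, it satisfies condition S): it is stored cold.
By R8 (it is in category P, it is tagged B): it is corrosive.
By R9 (it has marker C, it is tagged B): it carries flag J.
By R24 (it carries flag J): it is tagged F.
By R14 (it is tagged F, it is stored cold): it has attribute G.
By R18 (it has attribute G): it requires a fume hood.
By R16 (it requires a fume hood, it is corrosive): it requires PPE level 3.
By R22 (it requires PPE level 3, it has attribute E): it is in category K.
By R4 (it is in category K): it has attribute Z.
By R15 (it has attribute Z, it is tagged T): it is a strong acid.

Yes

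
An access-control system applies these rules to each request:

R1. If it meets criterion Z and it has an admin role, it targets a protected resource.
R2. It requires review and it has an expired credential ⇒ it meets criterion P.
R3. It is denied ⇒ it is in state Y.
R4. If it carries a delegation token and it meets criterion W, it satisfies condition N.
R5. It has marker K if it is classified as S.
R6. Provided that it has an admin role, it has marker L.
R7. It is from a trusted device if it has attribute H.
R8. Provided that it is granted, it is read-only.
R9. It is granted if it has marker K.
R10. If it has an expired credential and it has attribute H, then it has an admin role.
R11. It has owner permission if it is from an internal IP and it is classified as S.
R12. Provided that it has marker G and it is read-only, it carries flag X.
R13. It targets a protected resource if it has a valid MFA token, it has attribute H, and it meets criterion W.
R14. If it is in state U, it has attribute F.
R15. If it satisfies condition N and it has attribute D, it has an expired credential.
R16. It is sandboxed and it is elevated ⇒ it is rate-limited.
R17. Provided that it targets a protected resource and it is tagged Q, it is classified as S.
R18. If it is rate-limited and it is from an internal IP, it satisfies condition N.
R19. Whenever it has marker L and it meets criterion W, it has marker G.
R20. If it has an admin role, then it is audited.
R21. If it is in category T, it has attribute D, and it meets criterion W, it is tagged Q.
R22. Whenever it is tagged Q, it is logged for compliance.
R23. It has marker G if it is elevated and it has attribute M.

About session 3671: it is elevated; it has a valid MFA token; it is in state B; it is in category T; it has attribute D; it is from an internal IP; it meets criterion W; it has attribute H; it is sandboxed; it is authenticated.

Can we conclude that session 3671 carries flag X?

By R13 (it has a valid MFA token, it has attribute H, it meets criterion W): it targets a protected resource.
By R16 (it is sandboxed, it is elevated): it is rate-limited.
By R18 (it is rate-limited, it is from an internal IP): it satisfies condition N.
By R21 (it is in category T, it has attribute D, it meets criterion W): it is tagged Q.
By R15 (it satisfies condition N, it has attribute D): it has an expired credential.
By R17 (it targets a protected resource, it is tagged Q): it is classified as S.
By R5 (it is classified as S): it has marker K.
By R9 (it has marker K): it is granted.
By R10 (it has an expired credential, it has attribute H): it has an admin role.
By R6 (it has an admin role): it has marker L.
By R8 (it is granted): it is read-only.
By R19 (it has marker L, it meets criterion W): it has marker G.
By R12 (it has marker G, it is read-only): it carries flag X.

Yes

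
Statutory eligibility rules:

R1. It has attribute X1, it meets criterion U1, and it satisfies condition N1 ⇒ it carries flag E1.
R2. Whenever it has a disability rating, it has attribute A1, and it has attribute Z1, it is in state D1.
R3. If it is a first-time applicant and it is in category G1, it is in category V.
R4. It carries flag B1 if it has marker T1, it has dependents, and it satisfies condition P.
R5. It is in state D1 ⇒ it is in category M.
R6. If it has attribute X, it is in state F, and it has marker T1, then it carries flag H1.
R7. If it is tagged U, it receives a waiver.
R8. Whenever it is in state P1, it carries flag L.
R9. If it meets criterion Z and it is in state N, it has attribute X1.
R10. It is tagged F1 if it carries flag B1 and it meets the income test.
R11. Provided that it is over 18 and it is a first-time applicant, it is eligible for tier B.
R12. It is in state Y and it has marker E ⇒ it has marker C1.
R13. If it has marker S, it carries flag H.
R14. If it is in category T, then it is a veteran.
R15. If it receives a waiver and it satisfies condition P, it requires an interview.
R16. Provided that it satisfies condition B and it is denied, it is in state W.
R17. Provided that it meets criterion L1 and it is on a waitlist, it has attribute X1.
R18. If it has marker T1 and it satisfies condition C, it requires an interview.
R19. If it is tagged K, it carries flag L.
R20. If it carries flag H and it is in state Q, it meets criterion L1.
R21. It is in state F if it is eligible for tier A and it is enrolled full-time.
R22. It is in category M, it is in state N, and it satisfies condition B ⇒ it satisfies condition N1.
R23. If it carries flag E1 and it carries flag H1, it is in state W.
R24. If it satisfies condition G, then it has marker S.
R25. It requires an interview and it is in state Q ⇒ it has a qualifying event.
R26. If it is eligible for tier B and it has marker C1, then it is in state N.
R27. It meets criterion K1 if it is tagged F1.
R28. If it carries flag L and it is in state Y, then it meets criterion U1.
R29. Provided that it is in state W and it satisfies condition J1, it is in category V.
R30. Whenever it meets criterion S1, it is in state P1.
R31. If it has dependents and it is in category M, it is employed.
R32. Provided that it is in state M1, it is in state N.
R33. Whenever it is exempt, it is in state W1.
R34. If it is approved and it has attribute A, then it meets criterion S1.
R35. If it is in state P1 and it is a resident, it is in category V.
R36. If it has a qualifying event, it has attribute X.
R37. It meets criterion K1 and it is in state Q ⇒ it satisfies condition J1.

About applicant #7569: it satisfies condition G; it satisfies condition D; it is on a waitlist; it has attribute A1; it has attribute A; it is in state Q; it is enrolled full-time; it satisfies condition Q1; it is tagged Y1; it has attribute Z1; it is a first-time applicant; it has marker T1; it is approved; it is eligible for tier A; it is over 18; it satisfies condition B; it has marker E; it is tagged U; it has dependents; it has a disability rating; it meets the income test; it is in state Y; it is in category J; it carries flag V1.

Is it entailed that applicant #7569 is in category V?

No

Forward chaining from the given facts derives: is in state D1, is in category M, receives a waiver, is eligible for tier B, has marker C1, is in state F, has marker S, is in state N, is employed, meets criterion S1, carries flag H, meets criterion L1, satisfies condition N1, is in state P1, carries flag L, has attribute X1, meets criterion U1, carries flag E1.
Rules concluding "it is in category V": R3 needs "it is in category G1"; R29 needs "it is in state W"; R35 needs "it is a resident" — none of these are established.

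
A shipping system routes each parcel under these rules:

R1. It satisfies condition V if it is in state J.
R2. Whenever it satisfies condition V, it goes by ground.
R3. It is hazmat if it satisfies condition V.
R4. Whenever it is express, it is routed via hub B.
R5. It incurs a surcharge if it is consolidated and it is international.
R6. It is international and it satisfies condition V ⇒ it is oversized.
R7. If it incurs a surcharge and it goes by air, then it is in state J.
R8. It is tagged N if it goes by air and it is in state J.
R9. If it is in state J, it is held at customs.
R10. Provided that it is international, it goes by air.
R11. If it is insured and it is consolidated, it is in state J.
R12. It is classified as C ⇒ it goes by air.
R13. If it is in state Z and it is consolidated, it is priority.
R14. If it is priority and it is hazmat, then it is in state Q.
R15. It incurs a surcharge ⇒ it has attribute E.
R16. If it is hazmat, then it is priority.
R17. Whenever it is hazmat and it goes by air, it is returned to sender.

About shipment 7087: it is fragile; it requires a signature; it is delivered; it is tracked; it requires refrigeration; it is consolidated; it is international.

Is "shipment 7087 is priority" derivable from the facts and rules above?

Yes

By R5 (it is consolidated, it is international): it incurs a surcharge.
By R10 (it is international): it goes by air.
By R7 (it incurs a surcharge, it goes by air): it is in state J.
By R1 (it is in state J): it satisfies condition V.
By R3 (it satisfies condition V): it is hazmat.
By R16 (it is hazmat): it is priority.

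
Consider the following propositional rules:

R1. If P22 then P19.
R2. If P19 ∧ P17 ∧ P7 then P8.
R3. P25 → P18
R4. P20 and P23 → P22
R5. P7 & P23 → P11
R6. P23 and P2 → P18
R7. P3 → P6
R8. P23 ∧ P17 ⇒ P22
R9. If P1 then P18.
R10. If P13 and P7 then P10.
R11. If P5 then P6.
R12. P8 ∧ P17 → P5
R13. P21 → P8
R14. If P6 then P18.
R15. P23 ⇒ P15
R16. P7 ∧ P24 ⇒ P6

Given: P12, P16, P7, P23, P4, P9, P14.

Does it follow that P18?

No

Forward chaining from the given facts derives: P11, P15.
Rules concluding P18: R3 needs P25; R6 needs P2; R9 needs P1; R14 needs P6 — none of these are established.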